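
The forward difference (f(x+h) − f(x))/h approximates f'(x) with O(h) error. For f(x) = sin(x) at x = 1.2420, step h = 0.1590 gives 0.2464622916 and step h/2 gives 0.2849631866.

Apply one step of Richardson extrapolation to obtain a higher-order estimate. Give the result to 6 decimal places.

Leading term ∝ h^1; use weight 2 = 2^1.
Difference of the inputs: 0.2849631866 − 0.2464622916 = 0.0385008950
Correction (A(h/2) − A(h))/(2 − 1) = 0.0385008950/1 = 0.0385008950
R = 0.2849631866 + 0.0385008950 = 0.3234640816

0.323464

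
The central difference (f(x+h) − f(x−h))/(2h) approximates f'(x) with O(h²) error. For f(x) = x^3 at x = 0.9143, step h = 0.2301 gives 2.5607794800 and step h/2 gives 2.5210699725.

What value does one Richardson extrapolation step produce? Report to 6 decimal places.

2.507833

The method has order 2: 2^2 = 4.
2^2×A(h/2) = 10.0842798900; minus A(h) gives 7.5235004100.
Denominator 4 − 1 = 3.
Result: 2.5078334700
Shift from A(h/2): −0.0132365025.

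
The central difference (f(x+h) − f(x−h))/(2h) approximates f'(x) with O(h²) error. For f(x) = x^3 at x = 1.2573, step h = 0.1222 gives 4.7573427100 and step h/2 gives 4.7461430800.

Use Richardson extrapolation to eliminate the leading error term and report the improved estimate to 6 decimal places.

Error is O(h^2); halving h shrinks it by 2^2 = 4.
4×4.7461430800 = 18.9845723200; subtract 4.7573427100 → 14.2272296100
R = 14.2272296100/3 = 4.7424098700

4.742410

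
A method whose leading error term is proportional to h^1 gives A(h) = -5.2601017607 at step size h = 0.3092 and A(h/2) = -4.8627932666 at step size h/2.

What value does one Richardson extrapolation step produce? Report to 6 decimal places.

-4.465485

The method has order 1: 2^1 = 2.
2^1 × A(h/2) = -9.7255865332; minus A(h) gives -4.4654847725.
R = (-4.4654847725)/1 = -4.4654847725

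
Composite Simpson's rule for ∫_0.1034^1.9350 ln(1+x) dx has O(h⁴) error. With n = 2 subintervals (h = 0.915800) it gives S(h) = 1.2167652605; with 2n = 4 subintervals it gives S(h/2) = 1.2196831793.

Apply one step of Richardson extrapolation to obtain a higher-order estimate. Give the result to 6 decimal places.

Leading term ∝ h^4; use weight 16 = 2^4.
Difference of the inputs: 1.2196831793 − 1.2167652605 = 0.0029179188
Divide by 2^4 − 1 = 15: 0.0029179188/15 = 0.0001945279
R = 1.2196831793 + 0.0001945279 = 1.2198777072

1.219878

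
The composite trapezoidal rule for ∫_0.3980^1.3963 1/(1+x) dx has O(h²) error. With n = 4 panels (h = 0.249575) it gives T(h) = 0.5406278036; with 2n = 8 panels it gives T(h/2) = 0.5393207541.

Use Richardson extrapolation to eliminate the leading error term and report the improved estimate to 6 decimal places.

Method order is 2; weight 2^2 = 4.
Weighted: 2.1572830164 − 0.5406278036 = 1.6166552128
Denominator 4 − 1 = 3.
(4×0.5393207541 − 0.5406278036)/(4 − 1) = 0.5388850709
Gap between inputs: 1.307e-03; correction applied: −0.0004356832.

0.538885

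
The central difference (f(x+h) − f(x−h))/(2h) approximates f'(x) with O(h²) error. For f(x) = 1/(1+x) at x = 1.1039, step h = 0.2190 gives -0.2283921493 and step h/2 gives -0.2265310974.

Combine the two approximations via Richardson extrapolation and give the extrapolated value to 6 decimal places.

r = 2: numerator weight 4, denominator 3.
4*(-0.2265310974) = -0.9061243896; (-0.9061243896) − (-0.2283921493) = -0.6777322403
Denominator 4 − 1 = 3.
(4*(-0.2265310974) − (-0.2283921493))/(4 − 1) = -0.2259107468
Gap between inputs: 1.861e-03; correction applied: +0.0006203506.

-0.225911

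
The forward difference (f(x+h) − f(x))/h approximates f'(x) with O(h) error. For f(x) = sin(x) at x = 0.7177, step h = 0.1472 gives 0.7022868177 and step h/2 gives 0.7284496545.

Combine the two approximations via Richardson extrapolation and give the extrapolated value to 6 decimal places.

Error is O(h^1); halving h shrinks it by 2^1 = 2.
Numerator 2*A(h/2) − A(h) = 2*0.7284496545 − 0.7022868177 = 0.7546124913
Denominator 2 − 1 = 1.
Result: 0.7546124913

0.754612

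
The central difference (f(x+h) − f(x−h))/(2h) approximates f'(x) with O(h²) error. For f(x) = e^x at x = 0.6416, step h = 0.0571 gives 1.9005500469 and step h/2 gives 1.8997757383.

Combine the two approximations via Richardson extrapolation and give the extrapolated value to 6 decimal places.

r = 2: numerator weight 4, denominator 3.
A(h/2) − A(h) = 1.8997757383 − 1.9005500469 = -0.0007743086
Correction (A(h/2) − A(h))/(4 − 1) = (-0.0007743086)/3 = -0.0002581029
R = 1.8997757383 − 0.0002581029 = 1.8995176354

1.899518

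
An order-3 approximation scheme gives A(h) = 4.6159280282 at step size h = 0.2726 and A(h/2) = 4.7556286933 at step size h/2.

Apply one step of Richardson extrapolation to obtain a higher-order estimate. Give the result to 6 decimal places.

r = 3, so 2^r = 8.
Top: 8(4.7556286933) − (4.6159280282) = 33.4291015182
Divide by 2^3 − 1 = 7.
Extrapolated: 33.4291015182 / 7 = 4.7755859312
Correction |R − A(h/2)| = 1.996e-02; gap |A(h/2) − A(h)| = 1.397e-01.

4.775586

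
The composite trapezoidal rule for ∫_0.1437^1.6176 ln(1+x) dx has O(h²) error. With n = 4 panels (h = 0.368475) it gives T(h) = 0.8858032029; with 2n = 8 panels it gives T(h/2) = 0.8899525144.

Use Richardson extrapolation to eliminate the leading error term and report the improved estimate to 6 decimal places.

Leading term ∝ h^2; use weight 4 = 2^2.
Weighted: 3.5598100576 − 0.8858032029 = 2.6740068547
Divide by 2^2 − 1 = 3.
Extrapolated: 2.6740068547 / 3 = 0.8913356182

0.891336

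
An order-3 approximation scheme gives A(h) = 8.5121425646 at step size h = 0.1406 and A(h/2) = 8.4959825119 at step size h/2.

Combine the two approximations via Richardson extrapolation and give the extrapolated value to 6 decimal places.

With r = 3 the leading error scales as h^3, so the weight is 2^3 = 8.
Numerator 8*A(h/2) − A(h) = 8*8.4959825119 − 8.5121425646 = 59.4557175306
R = 59.4557175306/7 = 8.4936739329
Correction |R − A(h/2)| = 2.309e-03; gap |A(h/2) − A(h)| = 1.616e-02.

8.493674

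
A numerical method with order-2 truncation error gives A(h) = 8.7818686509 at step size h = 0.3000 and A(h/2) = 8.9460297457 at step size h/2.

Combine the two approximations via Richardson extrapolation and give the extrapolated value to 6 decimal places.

With r = 2 the leading error scales as h^2, so the weight is 2^2 = 4.
Weighted: 35.7841189828 − 8.7818686509 = 27.0022503319
Denominator 4 − 1 = 3.
R = 27.0022503319/3 = 9.0007501106
Correction |R − A(h/2)| = 5.472e-02; gap |A(h/2) − A(h)| = 1.642e-01.

9.000750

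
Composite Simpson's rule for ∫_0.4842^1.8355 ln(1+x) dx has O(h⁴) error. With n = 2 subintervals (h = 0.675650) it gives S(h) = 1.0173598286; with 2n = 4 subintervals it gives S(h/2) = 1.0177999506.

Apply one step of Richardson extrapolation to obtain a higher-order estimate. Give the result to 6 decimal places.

1.017829

Order 4 gives 2^r = 16 and 2^r − 1 = 15.
16 × 1.0177999506 − 1.0173598286 = 15.2674393810
Extrapolated: 15.2674393810 / 15 = 1.0178292921
Gap between inputs: 4.401e-04; correction applied: +0.0000293415.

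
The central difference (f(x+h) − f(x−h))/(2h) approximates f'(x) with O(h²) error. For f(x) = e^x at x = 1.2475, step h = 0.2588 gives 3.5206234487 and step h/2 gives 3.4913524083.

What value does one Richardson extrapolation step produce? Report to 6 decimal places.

Method order is 2; weight 2^2 = 4.
Difference of the inputs: 3.4913524083 − 3.5206234487 = -0.0292710404
Correction (A(h/2) − A(h))/(4 − 1) = (-0.0292710404)/3 = -0.0097570135
R = 3.4913524083 − 0.0097570135 = 3.4815953948

3.481595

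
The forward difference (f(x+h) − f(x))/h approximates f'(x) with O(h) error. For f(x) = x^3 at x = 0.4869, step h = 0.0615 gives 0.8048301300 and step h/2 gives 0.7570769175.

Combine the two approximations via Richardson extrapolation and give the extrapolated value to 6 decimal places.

0.709324

Order 1 gives 2^r = 2 and 2^r − 1 = 1.
Difference of the inputs: 0.7570769175 − 0.8048301300 = -0.0477532125
Divide by 2^1 − 1 = 1: (-0.0477532125)/1 = -0.0477532125
R = 0.7570769175 − 0.0477532125 = 0.7093237050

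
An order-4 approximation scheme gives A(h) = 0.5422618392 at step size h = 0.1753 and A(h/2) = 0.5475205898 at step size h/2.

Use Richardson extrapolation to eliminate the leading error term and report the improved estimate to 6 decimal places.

0.547871

Leading term ∝ h^4; use weight 16 = 2^4.
2^4 × A(h/2) = 8.7603294368; minus A(h) gives 8.2180675976.
Divide by 2^4 − 1 = 15.
R = 8.2180675976/15 = 0.5478711732
Gap between inputs: 5.259e-03; correction applied: +0.0003505834.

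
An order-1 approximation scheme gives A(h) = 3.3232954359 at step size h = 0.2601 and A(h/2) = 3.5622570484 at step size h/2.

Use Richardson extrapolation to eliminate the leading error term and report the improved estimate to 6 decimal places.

3.801219

The method has order 1: 2^1 = 2.
Top: 2(3.5622570484) − (3.3232954359) = 3.8012186609
Denominator 2 − 1 = 1.
So the Richardson estimate is 3.8012186609.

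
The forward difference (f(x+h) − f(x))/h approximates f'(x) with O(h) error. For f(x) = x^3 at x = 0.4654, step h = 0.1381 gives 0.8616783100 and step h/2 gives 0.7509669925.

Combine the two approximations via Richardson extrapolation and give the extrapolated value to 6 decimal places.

0.640256

With r = 1 the leading error scales as h^1, so the weight is 2^1 = 2.
Weighted: 1.5019339850 − 0.8616783100 = 0.6402556750
R = 0.6402556750/1 = 0.6402556750
Gap between inputs: 1.107e-01; correction applied: −0.1107113175.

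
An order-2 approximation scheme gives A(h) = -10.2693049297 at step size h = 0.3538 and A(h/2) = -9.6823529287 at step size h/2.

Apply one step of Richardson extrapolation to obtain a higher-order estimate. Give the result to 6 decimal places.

The method has order 2: 2^2 = 4.
4 × (-9.6823529287) = -38.7294117148; subtract (-10.2693049297) → -28.4601067851
(-28.4601067851) ÷ 3 = -9.4867022617

-9.486702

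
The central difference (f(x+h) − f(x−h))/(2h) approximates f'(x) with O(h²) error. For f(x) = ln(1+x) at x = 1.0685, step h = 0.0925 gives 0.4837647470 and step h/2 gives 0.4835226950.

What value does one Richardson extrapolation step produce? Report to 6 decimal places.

0.483442

The method has order 2: 2^2 = 4.
Numerator 4×A(h/2) − A(h) = 4×0.4835226950 − 0.4837647470 = 1.4503260330
Denominator 4 − 1 = 3.
So the Richardson estimate is 0.4834420110.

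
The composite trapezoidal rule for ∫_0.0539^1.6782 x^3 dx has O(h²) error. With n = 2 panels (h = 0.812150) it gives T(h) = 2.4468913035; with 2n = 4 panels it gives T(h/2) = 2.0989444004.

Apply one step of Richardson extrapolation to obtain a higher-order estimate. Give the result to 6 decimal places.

1.982962

Order 2 gives 2^r = 4 and 2^r − 1 = 3.
2^2 × A(h/2) = 8.3957776016; minus A(h) gives 5.9488862981.
(4 × 2.0989444004 − 2.4468913035)/(4 − 1) = 1.9829620994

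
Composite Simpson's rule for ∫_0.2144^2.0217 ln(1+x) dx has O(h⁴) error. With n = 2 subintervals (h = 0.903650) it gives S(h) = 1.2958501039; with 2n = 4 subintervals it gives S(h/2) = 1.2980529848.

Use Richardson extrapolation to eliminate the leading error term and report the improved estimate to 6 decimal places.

r = 4: numerator weight 16, denominator 15.
A(h/2) − A(h) = 1.2980529848 − 1.2958501039 = 0.0022028809
Divide by 2^4 − 1 = 15: 0.0022028809/15 = 0.0001468587
R = A(h/2) + (A(h/2) − A(h))/15 = 1.2980529848 + 0.0001468587 = 1.2981998435

1.298200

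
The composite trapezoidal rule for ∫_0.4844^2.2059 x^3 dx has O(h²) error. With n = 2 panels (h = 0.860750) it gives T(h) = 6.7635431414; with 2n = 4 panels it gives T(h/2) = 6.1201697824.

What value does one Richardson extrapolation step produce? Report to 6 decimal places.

r = 2, so 2^r = 4.
4*6.1201697824 − 6.7635431414 = 17.7171359882
Divide by 2^2 − 1 = 3.
(4*6.1201697824 − 6.7635431414)/(4 − 1) = 5.9057119961

5.905712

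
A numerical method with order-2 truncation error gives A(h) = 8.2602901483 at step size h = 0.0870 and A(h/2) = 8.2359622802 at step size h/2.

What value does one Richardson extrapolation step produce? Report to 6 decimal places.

Error is O(h^2); halving h shrinks it by 2^2 = 4.
2^2 × A(h/2) = 32.9438491208; minus A(h) gives 24.6835589725.
R = 24.6835589725/3 = 8.2278529908
Shift from A(h/2): −0.0081092894.

8.227853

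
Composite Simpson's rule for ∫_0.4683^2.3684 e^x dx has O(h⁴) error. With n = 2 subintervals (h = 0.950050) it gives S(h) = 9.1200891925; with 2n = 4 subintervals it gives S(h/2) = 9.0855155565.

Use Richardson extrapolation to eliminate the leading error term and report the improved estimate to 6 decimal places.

9.083211

Method order is 4; weight 2^4 = 16.
16 × 9.0855155565 = 145.3682489040; subtract 9.1200891925 → 136.2481597115
(16 × 9.0855155565 − 9.1200891925)/(16 − 1) = 9.0832106474
Gap between inputs: 3.457e-02; correction applied: −0.0023049091.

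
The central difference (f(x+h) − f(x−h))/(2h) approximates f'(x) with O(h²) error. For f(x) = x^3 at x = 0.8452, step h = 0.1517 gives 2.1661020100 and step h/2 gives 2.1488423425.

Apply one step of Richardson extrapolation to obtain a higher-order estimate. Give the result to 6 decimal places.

With r = 2 the leading error scales as h^2, so the weight is 2^2 = 4.
A(h/2) − A(h) = 2.1488423425 − 2.1661020100 = -0.0172596675
Correction (A(h/2) − A(h))/(4 − 1) = (-0.0172596675)/3 = -0.0057532225
R = 2.1488423425 − 0.0057532225 = 2.1430891200
Gap between inputs: 1.726e-02; correction applied: −0.0057532225.

2.143089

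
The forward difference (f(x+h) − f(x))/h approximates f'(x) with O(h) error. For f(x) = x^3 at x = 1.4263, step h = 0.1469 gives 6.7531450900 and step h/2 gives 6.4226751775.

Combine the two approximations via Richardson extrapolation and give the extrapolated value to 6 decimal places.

6.092205

With r = 1 the leading error scales as h^1, so the weight is 2^1 = 2.
Numerator 2*A(h/2) − A(h) = 2*6.4226751775 − 6.7531450900 = 6.0922052650
Divide by 2^1 − 1 = 1.
Result: 6.0922052650
Gap between inputs: 3.305e-01; correction applied: −0.3304699125.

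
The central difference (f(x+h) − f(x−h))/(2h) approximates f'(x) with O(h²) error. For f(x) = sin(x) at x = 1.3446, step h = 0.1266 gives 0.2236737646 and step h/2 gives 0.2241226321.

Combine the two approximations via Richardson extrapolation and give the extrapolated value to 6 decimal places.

Leading term ∝ h^2; use weight 4 = 2^2.
4*0.2241226321 − 0.2236737646 = 0.6728167638
Divide by 2^2 − 1 = 3.
Result: 0.2242722546

0.224272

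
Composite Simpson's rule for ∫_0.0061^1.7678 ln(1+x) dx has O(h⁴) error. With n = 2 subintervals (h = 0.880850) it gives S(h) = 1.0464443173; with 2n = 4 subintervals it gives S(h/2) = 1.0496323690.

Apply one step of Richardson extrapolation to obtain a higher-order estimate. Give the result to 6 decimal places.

r = 4: numerator weight 16, denominator 15.
Top: 16(1.0496323690) − (1.0464443173) = 15.7476735867
Denominator 16 − 1 = 15.
(16×1.0496323690 − 1.0464443173)/(16 − 1) = 1.0498449058
Shift from A(h/2): +0.0002125368.

1.049845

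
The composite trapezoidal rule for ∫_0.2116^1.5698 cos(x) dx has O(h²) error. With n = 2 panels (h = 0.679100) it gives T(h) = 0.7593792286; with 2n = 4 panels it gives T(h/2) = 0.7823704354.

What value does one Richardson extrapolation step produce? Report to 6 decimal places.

Method order is 2; weight 2^2 = 4.
A(h/2) − A(h) = 0.7823704354 − 0.7593792286 = 0.0229912068
Divide by 2^2 − 1 = 3: 0.0229912068/3 = 0.0076637356
R = 0.7823704354 + 0.0076637356 = 0.7900341710

0.790034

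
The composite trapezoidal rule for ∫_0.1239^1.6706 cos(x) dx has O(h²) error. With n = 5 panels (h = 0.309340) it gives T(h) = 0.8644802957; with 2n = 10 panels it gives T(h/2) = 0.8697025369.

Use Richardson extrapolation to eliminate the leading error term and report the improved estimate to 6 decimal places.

Order 2 gives 2^r = 4 and 2^r − 1 = 3.
4 × 0.8697025369 = 3.4788101476; subtract 0.8644802957 → 2.6143298519
(4 × 0.8697025369 − 0.8644802957)/(4 − 1) = 0.8714432840
Gap between inputs: 5.222e-03; correction applied: +0.0017407471.

0.871443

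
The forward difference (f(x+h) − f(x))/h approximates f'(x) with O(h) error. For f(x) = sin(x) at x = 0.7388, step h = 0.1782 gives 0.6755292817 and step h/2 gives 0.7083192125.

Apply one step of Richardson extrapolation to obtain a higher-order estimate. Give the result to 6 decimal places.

0.741109

Method order is 1; weight 2^1 = 2.
2·0.7083192125 = 1.4166384250; subtract 0.6755292817 → 0.7411091433
Divide by 2^1 − 1 = 1.
So the Richardson estimate is 0.7411091433.
Correction |R − A(h/2)| = 3.279e-02; gap |A(h/2) − A(h)| = 3.279e-02.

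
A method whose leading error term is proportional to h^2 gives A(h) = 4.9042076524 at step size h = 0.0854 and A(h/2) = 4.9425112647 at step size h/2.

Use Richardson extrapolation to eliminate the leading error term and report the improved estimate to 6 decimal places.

4.955279

r = 2, so 2^r = 4.
Top: 4(4.9425112647) − (4.9042076524) = 14.8658374064
Divide by 2^2 − 1 = 3.
(4*4.9425112647 − 4.9042076524)/(4 − 1) = 4.9552791355
Shift from A(h/2): +0.0127678708.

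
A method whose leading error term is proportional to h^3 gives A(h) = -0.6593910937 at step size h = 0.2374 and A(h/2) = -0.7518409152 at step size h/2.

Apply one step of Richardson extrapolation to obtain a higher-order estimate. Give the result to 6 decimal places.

Order 3 gives 2^r = 8 and 2^r − 1 = 7.
8×(-0.7518409152) = -6.0147273216; (-6.0147273216) − (-0.6593910937) = -5.3553362279
(-5.3553362279) ÷ 7 = -0.7650480326
Gap between inputs: 9.245e-02; correction applied: −0.0132071174.

-0.765048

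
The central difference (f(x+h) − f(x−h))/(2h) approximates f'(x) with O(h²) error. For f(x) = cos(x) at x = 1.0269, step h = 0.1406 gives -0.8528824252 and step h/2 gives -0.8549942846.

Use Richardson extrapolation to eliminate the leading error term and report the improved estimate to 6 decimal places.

-0.855698

r = 2: numerator weight 4, denominator 3.
4 × (-0.8549942846) = -3.4199771384; subtract (-0.8528824252) → -2.5670947132
Divide by 2^2 − 1 = 3.
(-2.5670947132) ÷ 3 = -0.8556982377
Gap between inputs: 2.112e-03; correction applied: −0.0007039531.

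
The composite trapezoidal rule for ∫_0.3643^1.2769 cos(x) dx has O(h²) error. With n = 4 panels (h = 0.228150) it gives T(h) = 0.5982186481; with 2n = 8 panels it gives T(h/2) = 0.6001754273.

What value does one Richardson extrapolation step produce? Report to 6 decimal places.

0.600828

Method order is 2; weight 2^2 = 4.
4*0.6001754273 = 2.4007017092; 2.4007017092 − 0.5982186481 = 1.8024830611
Divide by 2^2 − 1 = 3.
R = 1.8024830611/3 = 0.6008276870
Gap between inputs: 1.957e-03; correction applied: +0.0006522597.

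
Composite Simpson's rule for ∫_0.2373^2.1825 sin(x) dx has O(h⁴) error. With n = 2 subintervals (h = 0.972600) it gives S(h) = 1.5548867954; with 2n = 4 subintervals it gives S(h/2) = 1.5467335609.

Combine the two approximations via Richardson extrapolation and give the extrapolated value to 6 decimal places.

r = 4: numerator weight 16, denominator 15.
Difference of the inputs: 1.5467335609 − 1.5548867954 = -0.0081532345
Correction (A(h/2) − A(h))/(16 − 1) = (-0.0081532345)/15 = -0.0005435490
R = 1.5467335609 − 0.0005435490 = 1.5461900119
Correction |R − A(h/2)| = 5.435e-04; gap |A(h/2) − A(h)| = 8.153e-03.

1.546190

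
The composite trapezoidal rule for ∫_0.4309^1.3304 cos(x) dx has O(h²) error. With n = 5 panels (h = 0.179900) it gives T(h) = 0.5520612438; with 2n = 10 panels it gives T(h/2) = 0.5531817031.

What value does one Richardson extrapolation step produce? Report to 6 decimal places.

The method has order 2: 2^2 = 4.
4 × 0.5531817031 − 0.5520612438 = 1.6606655686
Divide by 2^2 − 1 = 3.
So the Richardson estimate is 0.5535551895.

0.553555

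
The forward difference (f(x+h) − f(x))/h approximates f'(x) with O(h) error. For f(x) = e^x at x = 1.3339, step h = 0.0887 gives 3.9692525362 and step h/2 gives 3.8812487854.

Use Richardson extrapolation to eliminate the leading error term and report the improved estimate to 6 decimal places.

Order 1 gives 2^r = 2 and 2^r − 1 = 1.
Numerator 2 × A(h/2) − A(h) = 2 × 3.8812487854 − 3.9692525362 = 3.7932450346
Divide by 2^1 − 1 = 1.
R = 3.7932450346/1 = 3.7932450346
Correction |R − A(h/2)| = 8.800e-02; gap |A(h/2) − A(h)| = 8.800e-02.

3.793245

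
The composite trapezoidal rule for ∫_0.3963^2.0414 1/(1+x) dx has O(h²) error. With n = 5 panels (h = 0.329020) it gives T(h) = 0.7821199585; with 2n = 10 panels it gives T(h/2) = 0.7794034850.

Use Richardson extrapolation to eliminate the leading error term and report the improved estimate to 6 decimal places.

The method has order 2: 2^2 = 4.
4×0.7794034850 = 3.1176139400; subtract 0.7821199585 → 2.3354939815
R = 2.3354939815/3 = 0.7784979938
Correction |R − A(h/2)| = 9.055e-04; gap |A(h/2) − A(h)| = 2.716e-03.

0.778498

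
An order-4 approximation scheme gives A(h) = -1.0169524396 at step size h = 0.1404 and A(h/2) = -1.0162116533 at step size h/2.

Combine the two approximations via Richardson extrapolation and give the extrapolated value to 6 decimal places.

r = 4: numerator weight 16, denominator 15.
16 × (-1.0162116533) = -16.2593864528; subtract (-1.0169524396) → -15.2424340132
(-15.2424340132) ÷ 15 = -1.0161622675

-1.016162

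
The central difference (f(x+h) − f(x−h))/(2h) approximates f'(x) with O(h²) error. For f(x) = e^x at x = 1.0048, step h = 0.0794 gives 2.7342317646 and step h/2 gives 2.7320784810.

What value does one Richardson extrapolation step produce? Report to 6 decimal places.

2.731361

The method has order 2: 2^2 = 4.
2^2 × A(h/2) = 10.9283139240; minus A(h) gives 8.1940821594.
R = 8.1940821594/3 = 2.7313607198
Shift from A(h/2): −0.0007177612.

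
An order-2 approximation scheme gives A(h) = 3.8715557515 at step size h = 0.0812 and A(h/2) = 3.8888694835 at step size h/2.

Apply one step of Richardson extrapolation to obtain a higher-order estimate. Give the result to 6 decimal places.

3.894641

Leading term ∝ h^2; use weight 4 = 2^2.
A(h/2) − A(h) = 3.8888694835 − 3.8715557515 = 0.0173137320
Divide by 2^2 − 1 = 3: 0.0173137320/3 = 0.0057712440
R = 3.8888694835 + 0.0057712440 = 3.8946407275
Shift from A(h/2): +0.0057712440.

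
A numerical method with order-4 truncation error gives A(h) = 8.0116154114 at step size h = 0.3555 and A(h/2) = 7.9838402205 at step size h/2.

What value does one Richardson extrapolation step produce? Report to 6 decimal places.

7.981989

r = 4: numerator weight 16, denominator 15.
Weighted: 127.7414435280 − 8.0116154114 = 119.7298281166
R = 119.7298281166/15 = 7.9819885411
Correction |R − A(h/2)| = 1.852e-03; gap |A(h/2) − A(h)| = 2.778e-02.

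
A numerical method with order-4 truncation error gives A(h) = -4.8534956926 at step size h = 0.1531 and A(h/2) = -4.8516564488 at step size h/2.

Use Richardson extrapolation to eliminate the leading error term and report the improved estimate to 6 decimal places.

-4.851534

r = 4, so 2^r = 16.
Weighted: (-77.6265031808) − (-4.8534956926) = -72.7730074882
Divide by 2^4 − 1 = 15.
(-72.7730074882) ÷ 15 = -4.8515338325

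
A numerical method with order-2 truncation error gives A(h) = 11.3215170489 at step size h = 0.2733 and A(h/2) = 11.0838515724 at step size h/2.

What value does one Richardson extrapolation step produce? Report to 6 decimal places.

Leading term ∝ h^2; use weight 4 = 2^2.
Numerator 4×A(h/2) − A(h) = 4×11.0838515724 − 11.3215170489 = 33.0138892407
33.0138892407 ÷ 3 = 11.0046297469
Shift from A(h/2): −0.0792218255.

11.004630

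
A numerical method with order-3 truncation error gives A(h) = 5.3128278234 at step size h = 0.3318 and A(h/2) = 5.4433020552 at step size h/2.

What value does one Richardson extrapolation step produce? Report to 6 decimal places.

5.461941

The method has order 3: 2^3 = 8.
Weighted: 43.5464164416 − 5.3128278234 = 38.2335886182
Extrapolated: 38.2335886182 / 7 = 5.4619412312
Gap between inputs: 1.305e-01; correction applied: +0.0186391760.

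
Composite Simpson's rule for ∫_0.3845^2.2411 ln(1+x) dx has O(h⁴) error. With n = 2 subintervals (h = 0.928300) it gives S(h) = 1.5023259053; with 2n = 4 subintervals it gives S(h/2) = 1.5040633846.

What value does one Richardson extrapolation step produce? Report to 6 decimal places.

r = 4, so 2^r = 16.
Numerator 16×A(h/2) − A(h) = 16×1.5040633846 − 1.5023259053 = 22.5626882483
(16×1.5040633846 − 1.5023259053)/(16 − 1) = 1.5041792166
Shift from A(h/2): +0.0001158320.

1.504179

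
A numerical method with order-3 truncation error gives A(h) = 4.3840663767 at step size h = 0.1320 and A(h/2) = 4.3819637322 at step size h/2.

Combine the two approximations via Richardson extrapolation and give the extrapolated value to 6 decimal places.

4.381663

The method has order 3: 2^3 = 8.
8×4.3819637322 − 4.3840663767 = 30.6716434809
R = 30.6716434809/7 = 4.3816633544
Shift from A(h/2): −0.0003003778.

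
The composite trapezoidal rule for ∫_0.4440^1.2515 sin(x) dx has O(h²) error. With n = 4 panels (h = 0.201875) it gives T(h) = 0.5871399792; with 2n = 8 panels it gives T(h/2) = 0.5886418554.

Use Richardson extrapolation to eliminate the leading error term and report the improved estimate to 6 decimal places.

0.589142

The method has order 2: 2^2 = 4.
Numerator 4×A(h/2) − A(h) = 4×0.5886418554 − 0.5871399792 = 1.7674274424
R = 1.7674274424/3 = 0.5891424808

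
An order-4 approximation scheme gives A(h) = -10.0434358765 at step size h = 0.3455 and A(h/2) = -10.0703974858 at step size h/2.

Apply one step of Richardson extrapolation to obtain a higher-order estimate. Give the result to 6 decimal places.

Method order is 4; weight 2^4 = 16.
16*(-10.0703974858) − (-10.0434358765) = -151.0829238963
Denominator 16 − 1 = 15.
So the Richardson estimate is -10.0721949264.
Shift from A(h/2): −0.0017974406.

-10.072195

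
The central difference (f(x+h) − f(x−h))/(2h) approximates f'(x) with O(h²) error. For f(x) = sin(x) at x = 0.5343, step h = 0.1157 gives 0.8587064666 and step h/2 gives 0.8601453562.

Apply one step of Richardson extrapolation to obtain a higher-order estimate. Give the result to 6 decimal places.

Order 2 gives 2^r = 4 and 2^r − 1 = 3.
Top: 4(0.8601453562) − (0.8587064666) = 2.5818749582
Divide by 2^2 − 1 = 3.
Extrapolated: 2.5818749582 / 3 = 0.8606249861

0.860625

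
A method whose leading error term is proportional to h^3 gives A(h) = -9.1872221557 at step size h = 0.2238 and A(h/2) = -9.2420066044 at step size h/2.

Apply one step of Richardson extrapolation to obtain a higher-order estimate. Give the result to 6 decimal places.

-9.249833

Order 3 gives 2^r = 8 and 2^r − 1 = 7.
Top: 8(-9.2420066044) − (-9.1872221557) = -64.7488306795
Divide by 2^3 − 1 = 7.
Extrapolated: (-64.7488306795) / 7 = -9.2498329542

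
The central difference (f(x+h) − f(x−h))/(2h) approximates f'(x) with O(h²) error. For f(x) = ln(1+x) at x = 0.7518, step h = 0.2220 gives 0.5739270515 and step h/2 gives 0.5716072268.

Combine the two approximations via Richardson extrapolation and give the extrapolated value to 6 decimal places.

Leading term ∝ h^2; use weight 4 = 2^2.
4*0.5716072268 = 2.2864289072; 2.2864289072 − 0.5739270515 = 1.7125018557
(4*0.5716072268 − 0.5739270515)/(4 − 1) = 0.5708339519
Correction |R − A(h/2)| = 7.733e-04; gap |A(h/2) − A(h)| = 2.320e-03.

0.570834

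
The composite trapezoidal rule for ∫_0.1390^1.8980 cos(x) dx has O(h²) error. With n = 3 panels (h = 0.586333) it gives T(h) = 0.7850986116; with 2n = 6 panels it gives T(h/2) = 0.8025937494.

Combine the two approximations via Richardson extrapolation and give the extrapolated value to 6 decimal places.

0.808425

Method order is 2; weight 2^2 = 4.
Top: 4(0.8025937494) − (0.7850986116) = 2.4252763860
2.4252763860 ÷ 3 = 0.8084254620
Correction |R − A(h/2)| = 5.832e-03; gap |A(h/2) − A(h)| = 1.750e-02.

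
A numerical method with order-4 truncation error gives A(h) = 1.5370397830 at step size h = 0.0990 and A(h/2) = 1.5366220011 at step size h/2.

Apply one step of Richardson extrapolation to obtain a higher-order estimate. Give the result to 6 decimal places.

The method has order 4: 2^4 = 16.
Weighted: 24.5859520176 − 1.5370397830 = 23.0489122346
23.0489122346 ÷ 15 = 1.5365941490
Shift from A(h/2): −0.0000278521.

1.536594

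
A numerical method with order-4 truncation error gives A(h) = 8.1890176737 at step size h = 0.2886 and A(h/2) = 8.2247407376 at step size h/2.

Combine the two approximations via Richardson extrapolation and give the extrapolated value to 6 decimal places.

r = 4: numerator weight 16, denominator 15.
Top: 16(8.2247407376) − (8.1890176737) = 123.4068341279
Denominator 16 − 1 = 15.
R = 123.4068341279/15 = 8.2271222752

8.227122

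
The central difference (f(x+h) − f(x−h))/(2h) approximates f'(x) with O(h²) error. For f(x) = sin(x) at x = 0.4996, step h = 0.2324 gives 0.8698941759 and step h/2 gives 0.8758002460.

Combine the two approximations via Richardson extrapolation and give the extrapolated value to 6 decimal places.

0.877769

Method order is 2; weight 2^2 = 4.
2^2×A(h/2) = 3.5032009840; minus A(h) gives 2.6333068081.
Divide by 2^2 − 1 = 3.
Result: 0.8777689360
Shift from A(h/2): +0.0019686900.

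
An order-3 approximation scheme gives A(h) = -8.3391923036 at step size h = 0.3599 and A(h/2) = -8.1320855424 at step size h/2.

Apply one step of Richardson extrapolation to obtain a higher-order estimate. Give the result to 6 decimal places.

-8.102499

With r = 3 the leading error scales as h^3, so the weight is 2^3 = 8.
8 × (-8.1320855424) = -65.0566843392; (-65.0566843392) − (-8.3391923036) = -56.7174920356
Divide by 2^3 − 1 = 7.
So the Richardson estimate is -8.1024988622.
Shift from A(h/2): +0.0295866802.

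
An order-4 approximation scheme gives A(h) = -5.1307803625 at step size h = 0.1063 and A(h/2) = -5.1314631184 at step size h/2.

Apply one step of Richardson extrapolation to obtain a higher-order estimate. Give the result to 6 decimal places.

-5.131509

Leading term ∝ h^4; use weight 16 = 2^4.
16·(-5.1314631184) = -82.1034098944; subtract (-5.1307803625) → -76.9726295319
Extrapolated: (-76.9726295319) / 15 = -5.1315086355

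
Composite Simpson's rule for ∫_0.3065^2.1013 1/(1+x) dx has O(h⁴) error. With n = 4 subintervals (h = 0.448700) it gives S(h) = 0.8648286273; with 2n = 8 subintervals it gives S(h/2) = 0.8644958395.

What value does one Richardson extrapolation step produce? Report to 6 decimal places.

0.864474

Order 4 gives 2^r = 16 and 2^r − 1 = 15.
Numerator 16*A(h/2) − A(h) = 16*0.8644958395 − 0.8648286273 = 12.9671048047
R = 12.9671048047/15 = 0.8644736536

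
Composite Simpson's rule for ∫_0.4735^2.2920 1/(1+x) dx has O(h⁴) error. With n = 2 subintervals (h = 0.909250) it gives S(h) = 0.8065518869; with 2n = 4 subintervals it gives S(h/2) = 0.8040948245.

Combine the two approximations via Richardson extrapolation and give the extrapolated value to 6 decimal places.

0.803931

Leading term ∝ h^4; use weight 16 = 2^4.
Numerator 16×A(h/2) − A(h) = 16×0.8040948245 − 0.8065518869 = 12.0589653051
Denominator 16 − 1 = 15.
12.0589653051 ÷ 15 = 0.8039310203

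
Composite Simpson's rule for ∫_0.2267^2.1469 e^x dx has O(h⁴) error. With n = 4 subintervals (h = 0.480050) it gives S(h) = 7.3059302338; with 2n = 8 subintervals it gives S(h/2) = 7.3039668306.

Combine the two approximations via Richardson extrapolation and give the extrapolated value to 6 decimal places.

Leading term ∝ h^4; use weight 16 = 2^4.
16*7.3039668306 = 116.8634692896; 116.8634692896 − 7.3059302338 = 109.5575390558
R = 109.5575390558/15 = 7.3038359371
Shift from A(h/2): −0.0001308935.

7.303836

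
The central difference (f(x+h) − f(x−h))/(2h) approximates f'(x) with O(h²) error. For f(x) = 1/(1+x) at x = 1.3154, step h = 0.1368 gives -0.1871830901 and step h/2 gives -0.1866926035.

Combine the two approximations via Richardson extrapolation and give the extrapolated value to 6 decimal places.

-0.186529

The method has order 2: 2^2 = 4.
Weighted: (-0.7467704140) − (-0.1871830901) = -0.5595873239
Denominator 4 − 1 = 3.
So the Richardson estimate is -0.1865291080.
Gap between inputs: 4.905e-04; correction applied: +0.0001634955.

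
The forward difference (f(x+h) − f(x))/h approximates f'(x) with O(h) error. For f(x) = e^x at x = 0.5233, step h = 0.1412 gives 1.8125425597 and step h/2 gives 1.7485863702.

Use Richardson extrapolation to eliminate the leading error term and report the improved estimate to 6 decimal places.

Method order is 1; weight 2^1 = 2.
2 × 1.7485863702 = 3.4971727404; subtract 1.8125425597 → 1.6846301807
(2 × 1.7485863702 − 1.8125425597)/(2 − 1) = 1.6846301807

1.684630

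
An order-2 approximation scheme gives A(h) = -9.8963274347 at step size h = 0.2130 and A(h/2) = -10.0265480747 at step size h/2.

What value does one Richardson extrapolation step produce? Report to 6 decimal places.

-10.069955

With r = 2 the leading error scales as h^2, so the weight is 2^2 = 4.
Weighted: (-40.1061922988) − (-9.8963274347) = -30.2098648641
Extrapolated: (-30.2098648641) / 3 = -10.0699549547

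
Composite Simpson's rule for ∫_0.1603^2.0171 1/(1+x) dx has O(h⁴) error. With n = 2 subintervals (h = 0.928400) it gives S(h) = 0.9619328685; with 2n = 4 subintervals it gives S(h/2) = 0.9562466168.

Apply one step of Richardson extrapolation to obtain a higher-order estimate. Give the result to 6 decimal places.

Leading term ∝ h^4; use weight 16 = 2^4.
16·0.9562466168 − 0.9619328685 = 14.3380130003
Denominator 16 − 1 = 15.
(16·0.9562466168 − 0.9619328685)/(16 − 1) = 0.9558675334
Gap between inputs: 5.686e-03; correction applied: −0.0003790834.

0.955868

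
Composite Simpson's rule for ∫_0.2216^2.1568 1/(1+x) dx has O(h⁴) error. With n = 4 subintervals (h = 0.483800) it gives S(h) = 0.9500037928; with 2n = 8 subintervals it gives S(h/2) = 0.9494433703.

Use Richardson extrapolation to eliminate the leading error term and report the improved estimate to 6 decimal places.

0.949406

r = 4, so 2^r = 16.
16·0.9494433703 = 15.1910939248; 15.1910939248 − 0.9500037928 = 14.2410901320
Divide by 2^4 − 1 = 15.
R = 14.2410901320/15 = 0.9494060088
Gap between inputs: 5.604e-04; correction applied: −0.0000373615.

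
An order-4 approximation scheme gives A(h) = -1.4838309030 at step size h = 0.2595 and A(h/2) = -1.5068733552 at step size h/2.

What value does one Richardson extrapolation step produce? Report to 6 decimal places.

r = 4, so 2^r = 16.
Weighted: (-24.1099736832) − (-1.4838309030) = -22.6261427802
Divide by 2^4 − 1 = 15.
(-22.6261427802) ÷ 15 = -1.5084095187
Shift from A(h/2): −0.0015361635.

-1.508410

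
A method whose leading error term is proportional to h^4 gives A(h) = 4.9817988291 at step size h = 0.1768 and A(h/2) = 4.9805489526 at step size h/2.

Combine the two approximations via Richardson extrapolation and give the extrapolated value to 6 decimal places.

4.980466

Leading term ∝ h^4; use weight 16 = 2^4.
Top: 16(4.9805489526) − (4.9817988291) = 74.7069844125
Denominator 16 − 1 = 15.
Extrapolated: 74.7069844125 / 15 = 4.9804656275
Shift from A(h/2): −0.0000833251.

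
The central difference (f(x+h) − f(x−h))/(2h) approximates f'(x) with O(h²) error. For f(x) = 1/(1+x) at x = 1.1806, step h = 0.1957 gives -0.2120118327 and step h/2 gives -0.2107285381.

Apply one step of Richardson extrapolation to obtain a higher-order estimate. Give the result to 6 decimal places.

r = 2, so 2^r = 4.
Difference of the inputs: -0.2107285381 − (-0.2120118327) = 0.0012832946
Divide by 2^2 − 1 = 3: 0.0012832946/3 = 0.0004277649
R = A(h/2) + (A(h/2) − A(h))/3 = -0.2107285381 + 0.0004277649 = -0.2103007732
Correction |R − A(h/2)| = 4.278e-04; gap |A(h/2) − A(h)| = 1.283e-03.

-0.210301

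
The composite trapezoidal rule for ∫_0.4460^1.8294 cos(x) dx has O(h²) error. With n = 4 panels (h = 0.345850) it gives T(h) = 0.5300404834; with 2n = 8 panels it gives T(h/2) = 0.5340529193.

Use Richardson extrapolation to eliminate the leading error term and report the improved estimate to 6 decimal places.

With r = 2 the leading error scales as h^2, so the weight is 2^2 = 4.
A(h/2) − A(h) = 0.5340529193 − 0.5300404834 = 0.0040124359
Divide by 2^2 − 1 = 3: 0.0040124359/3 = 0.0013374786
R = A(h/2) + (A(h/2) − A(h))/3 = 0.5340529193 + 0.0013374786 = 0.5353903979
Shift from A(h/2): +0.0013374786.

0.535390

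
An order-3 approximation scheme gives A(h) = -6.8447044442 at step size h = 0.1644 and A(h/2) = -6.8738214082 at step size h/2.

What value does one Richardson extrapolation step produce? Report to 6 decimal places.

-6.877981

Method order is 3; weight 2^3 = 8.
Numerator 8 × A(h/2) − A(h) = 8 × (-6.8738214082) − (-6.8447044442) = -48.1458668214
(-48.1458668214) ÷ 7 = -6.8779809745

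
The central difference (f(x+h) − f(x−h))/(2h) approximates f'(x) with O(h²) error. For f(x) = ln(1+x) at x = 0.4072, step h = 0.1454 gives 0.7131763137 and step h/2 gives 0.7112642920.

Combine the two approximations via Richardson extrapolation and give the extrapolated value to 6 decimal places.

Order 2 gives 2^r = 4 and 2^r − 1 = 3.
Numerator 4·A(h/2) − A(h) = 4·0.7112642920 − 0.7131763137 = 2.1318808543
Denominator 4 − 1 = 3.
So the Richardson estimate is 0.7106269514.

0.710627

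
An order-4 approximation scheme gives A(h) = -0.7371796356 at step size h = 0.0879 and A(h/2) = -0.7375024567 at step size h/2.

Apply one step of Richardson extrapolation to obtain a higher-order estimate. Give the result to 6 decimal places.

With r = 4 the leading error scales as h^4, so the weight is 2^4 = 16.
A(h/2) − A(h) = -0.7375024567 − (-0.7371796356) = -0.0003228211
Divide by 2^4 − 1 = 15: (-0.0003228211)/15 = -0.0000215214
R = -0.7375024567 − 0.0000215214 = -0.7375239781

-0.737524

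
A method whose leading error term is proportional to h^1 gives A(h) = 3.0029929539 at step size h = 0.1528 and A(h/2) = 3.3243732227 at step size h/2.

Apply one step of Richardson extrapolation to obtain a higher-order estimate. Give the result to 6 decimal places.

Order 1 gives 2^r = 2 and 2^r − 1 = 1.
Numerator 2×A(h/2) − A(h) = 2×3.3243732227 − 3.0029929539 = 3.6457534915
Extrapolated: 3.6457534915 / 1 = 3.6457534915

3.645753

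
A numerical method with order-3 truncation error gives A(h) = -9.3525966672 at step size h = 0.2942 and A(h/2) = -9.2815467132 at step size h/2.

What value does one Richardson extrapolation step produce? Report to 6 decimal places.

-9.271397

The method has order 3: 2^3 = 8.
Difference of the inputs: -9.2815467132 − (-9.3525966672) = 0.0710499540
Divide by 2^3 − 1 = 7: 0.0710499540/7 = 0.0101499934
R = -9.2815467132 + 0.0101499934 = -9.2713967198
Gap between inputs: 7.105e-02; correction applied: +0.0101499934.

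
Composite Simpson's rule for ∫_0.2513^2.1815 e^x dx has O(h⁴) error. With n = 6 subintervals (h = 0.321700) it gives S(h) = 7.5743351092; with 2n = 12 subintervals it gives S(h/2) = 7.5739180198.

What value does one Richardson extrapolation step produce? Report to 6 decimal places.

The method has order 4: 2^4 = 16.
Numerator 16·A(h/2) − A(h) = 16·7.5739180198 − 7.5743351092 = 113.6083532076
113.6083532076 ÷ 15 = 7.5738902138

7.573890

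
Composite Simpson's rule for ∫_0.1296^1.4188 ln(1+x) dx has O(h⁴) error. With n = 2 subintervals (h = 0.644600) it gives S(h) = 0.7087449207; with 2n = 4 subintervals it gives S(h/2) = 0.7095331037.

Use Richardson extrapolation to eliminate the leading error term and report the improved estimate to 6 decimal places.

0.709586

The method has order 4: 2^4 = 16.
16 × 0.7095331037 = 11.3525296592; subtract 0.7087449207 → 10.6437847385
Denominator 16 − 1 = 15.
(16 × 0.7095331037 − 0.7087449207)/(16 − 1) = 0.7095856492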